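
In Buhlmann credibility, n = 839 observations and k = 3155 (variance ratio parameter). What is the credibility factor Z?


Z = n / (n + k)
= 839 / (839 + 3155)
= 839 / 3994
= 0.2101


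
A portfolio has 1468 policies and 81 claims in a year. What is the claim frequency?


frequency = claims / policies
= 81 / 1468
= 0.0552


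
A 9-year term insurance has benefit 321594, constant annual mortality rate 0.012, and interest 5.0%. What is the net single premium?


NSP = benefit * sum_{k=0}^{n-1} k_p_x * q * v^(k+1)
With constant q=0.012, v=0.952381
Sum = 0.081631
NSP = 321594 * 0.081631
= 26251.9732


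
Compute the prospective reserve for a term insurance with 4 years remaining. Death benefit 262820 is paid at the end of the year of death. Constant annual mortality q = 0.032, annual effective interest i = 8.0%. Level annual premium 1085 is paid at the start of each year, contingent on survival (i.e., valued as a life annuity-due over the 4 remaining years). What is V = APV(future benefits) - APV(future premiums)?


v = 1/(1+i) = 0.925926
APV(future benefits) per unit = sum_{k=0}^{3} k_p_x * q * v^(k+1) = 0.101324
APV(future benefits) = 262820 * 0.101324 = 26629.9373
Life annuity-due factor ä_{x:4} = sum_{k=0}^{3} k_p_x * v^k = 3.41968
APV(future premiums) = 1085 * 3.41968 = 3710.3532
V = 26629.9373 - 3710.3532
= 22919.5842


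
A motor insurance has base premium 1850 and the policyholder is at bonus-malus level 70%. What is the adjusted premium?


adjusted = base * BM_level / 100
= 1850 * 70 / 100
= 1850 * 0.7
= 1295.0


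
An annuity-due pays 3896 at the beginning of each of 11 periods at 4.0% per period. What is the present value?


PV_due = PMT * (1-(1+i)^(-n))/i * (1+i)
PV_immediate = 34130.8173
PV_due = 34130.8173 * 1.04
= 35496.05


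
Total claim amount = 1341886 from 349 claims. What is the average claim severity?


severity = total / number
= 1341886 / 349
= 3844.9456


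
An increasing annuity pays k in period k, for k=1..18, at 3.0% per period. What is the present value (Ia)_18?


(Ia)_n = sum_{k=1}^{n} k * v^k, v = 1/(1+i)
v = 0.970874
Sum computed term by term:
(Ia)_18 = 119.7672


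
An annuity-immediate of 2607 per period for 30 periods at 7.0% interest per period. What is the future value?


FV = PMT * ((1+i)^n - 1) / i
= 2607 * ((1.07)^30 - 1) / 0.07
= 2607 * (7.612255 - 1) / 0.07
= 246259.2699


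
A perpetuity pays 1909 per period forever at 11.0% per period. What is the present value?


PV = PMT / i
= 1909 / 0.11
= 17354.5455


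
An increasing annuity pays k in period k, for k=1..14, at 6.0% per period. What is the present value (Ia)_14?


(Ia)_n = sum_{k=1}^{n} k * v^k, v = 1/(1+i)
v = 0.943396
Sum computed term by term:
(Ia)_14 = 61.0078


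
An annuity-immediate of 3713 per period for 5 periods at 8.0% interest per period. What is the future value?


FV = PMT * ((1+i)^n - 1) / i
= 3713 * ((1.08)^5 - 1) / 0.08
= 3713 * (1.469328 - 1) / 0.08
= 21782.6894


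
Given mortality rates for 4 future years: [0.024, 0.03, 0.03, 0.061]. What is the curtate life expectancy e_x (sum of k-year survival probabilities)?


e_x = sum_{k=1}^{n} k_p_x
k_p_x values:
  1_p_x = 0.976
  2_p_x = 0.94672
  3_p_x = 0.918318
  4_p_x = 0.862301
e_x = 3.7033


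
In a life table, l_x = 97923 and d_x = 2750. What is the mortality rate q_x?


q_x = d_x / l_x
= 2750 / 97923
= 0.0281


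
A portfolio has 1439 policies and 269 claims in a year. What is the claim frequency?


frequency = claims / policies
= 269 / 1439
= 0.1869


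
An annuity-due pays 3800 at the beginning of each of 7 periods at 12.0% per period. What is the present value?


PV_due = PMT * (1-(1+i)^(-n))/i * (1+i)
PV_immediate = 17342.2748
PV_due = 17342.2748 * 1.12
= 19423.3478


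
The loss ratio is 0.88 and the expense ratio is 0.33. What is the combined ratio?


Combined ratio = loss ratio + expense ratio
= 0.88 + 0.33
= 1.21


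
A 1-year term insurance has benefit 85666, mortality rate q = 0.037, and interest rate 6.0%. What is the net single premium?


NSP = benefit * q * v
v = 1/(1+i) = 0.943396
NSP = 85666 * 0.037 * 0.943396
= 2990.2283


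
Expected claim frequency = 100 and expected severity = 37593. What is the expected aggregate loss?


E[S] = E[N] * E[X]
= 100 * 37593
= 3.7593e+06


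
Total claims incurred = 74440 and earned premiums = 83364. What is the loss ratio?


Loss ratio = claims / premiums
= 74440 / 83364
= 0.893


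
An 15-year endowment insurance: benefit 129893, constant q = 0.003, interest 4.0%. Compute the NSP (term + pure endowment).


Term component = 4252.0724
Pure endowment = 15_p_x * v^15 * benefit = 0.955933 * 0.555265 * 129893 = 68946.6283
NSP = 73198.7007


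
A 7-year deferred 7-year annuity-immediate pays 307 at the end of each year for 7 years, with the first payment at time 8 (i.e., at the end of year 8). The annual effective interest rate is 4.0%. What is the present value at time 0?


PV at time 7 of the 7-year annuity-immediate:
a_n = 307 * (1-(1+0.04)^(-7))/0.04 = 1842.6308
Discount back 7 years to time 0:
PV = 1842.6308 * (1+0.04)^(-7)
= 1842.6308 * 0.759918
= 1400.248


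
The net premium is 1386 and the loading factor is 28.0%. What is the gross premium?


Gross = net * (1 + loading)
= 1386 * (1 + 0.28)
= 1386 * 1.28
= 1774.08


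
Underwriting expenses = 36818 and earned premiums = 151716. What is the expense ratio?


Expense ratio = expenses / premiums
= 36818 / 151716
= 0.2427


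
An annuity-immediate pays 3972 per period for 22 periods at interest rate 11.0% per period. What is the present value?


PV = PMT * (1 - (1+i)^(-n)) / i
= 3972 * (1 - (1+0.11)^(-22)) / 0.11
= 3972 * (1 - 0.100669) / 0.11
= 3972 * 8.175739
= 32474.0356


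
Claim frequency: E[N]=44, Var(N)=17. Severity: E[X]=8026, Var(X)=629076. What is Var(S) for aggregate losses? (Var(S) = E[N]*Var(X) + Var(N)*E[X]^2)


Var(S) = E[N]*Var(X) + Var(N)*E[X]^2
= 44*629076 + 17*8026^2
= 27679344 + 1095083492
= 1.1228e+09


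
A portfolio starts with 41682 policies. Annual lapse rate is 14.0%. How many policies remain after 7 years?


remaining = initial * (1 - lapse)^years
= 41682 * (1 - 0.14)^7
= 41682 * 0.347928
= 14502.3275


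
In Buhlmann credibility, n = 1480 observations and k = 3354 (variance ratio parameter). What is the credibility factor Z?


Z = n / (n + k)
= 1480 / (1480 + 3354)
= 1480 / 4834
= 0.3062


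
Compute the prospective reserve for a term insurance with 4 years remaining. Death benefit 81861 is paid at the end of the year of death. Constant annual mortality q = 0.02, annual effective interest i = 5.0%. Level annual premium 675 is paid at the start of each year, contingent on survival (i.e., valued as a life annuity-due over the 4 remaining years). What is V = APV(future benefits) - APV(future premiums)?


v = 1/(1+i) = 0.952381
APV(future benefits) per unit = sum_{k=0}^{3} k_p_x * q * v^(k+1) = 0.068904
APV(future benefits) = 81861 * 0.068904 = 5640.5838
Life annuity-due factor ä_{x:4} = sum_{k=0}^{3} k_p_x * v^k = 3.617481
APV(future premiums) = 675 * 3.617481 = 2441.8
V = 5640.5838 - 2441.8
= 3198.7838


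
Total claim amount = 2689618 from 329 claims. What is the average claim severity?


severity = total / number
= 2689618 / 329
= 8175.1307


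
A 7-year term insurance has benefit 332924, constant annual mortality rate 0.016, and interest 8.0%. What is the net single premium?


NSP = benefit * sum_{k=0}^{n-1} k_p_x * q * v^(k+1)
With constant q=0.016, v=0.925926
Sum = 0.079801
NSP = 332924 * 0.079801
= 26567.6686


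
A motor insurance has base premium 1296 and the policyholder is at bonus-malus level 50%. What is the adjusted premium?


adjusted = base * BM_level / 100
= 1296 * 50 / 100
= 1296 * 0.5
= 648.0


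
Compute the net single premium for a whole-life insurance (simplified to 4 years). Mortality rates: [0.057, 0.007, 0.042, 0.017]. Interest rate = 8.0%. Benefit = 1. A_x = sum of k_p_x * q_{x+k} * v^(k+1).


v = 0.925926
Year 0: k_p_x=1.0, q=0.057, term=0.052778
Year 1: k_p_x=0.943, q=0.007, term=0.005659
Year 2: k_p_x=0.936399, q=0.042, term=0.03122
Year 3: k_p_x=0.89707, q=0.017, term=0.011209
A_x = 0.1009


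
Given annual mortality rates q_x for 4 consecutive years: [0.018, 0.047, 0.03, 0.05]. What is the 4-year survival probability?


p_k = 1 - q_k for each year
Survival = product of (1 - q_k)
= 0.982 * 0.953 * 0.97 * 0.95
= 0.8624


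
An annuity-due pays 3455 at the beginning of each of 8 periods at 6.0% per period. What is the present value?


PV_due = PMT * (1-(1+i)^(-n))/i * (1+i)
PV_immediate = 21454.8376
PV_due = 21454.8376 * 1.06
= 22742.1279


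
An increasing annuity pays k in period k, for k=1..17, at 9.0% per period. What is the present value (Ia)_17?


(Ia)_n = sum_{k=1}^{n} k * v^k, v = 1/(1+i)
v = 0.917431
Sum computed term by term:
(Ia)_17 = 59.8257


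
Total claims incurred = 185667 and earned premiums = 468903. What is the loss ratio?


Loss ratio = claims / premiums
= 185667 / 468903
= 0.396


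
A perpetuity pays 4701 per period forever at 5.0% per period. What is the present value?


PV = PMT / i
= 4701 / 0.05
= 94020.0


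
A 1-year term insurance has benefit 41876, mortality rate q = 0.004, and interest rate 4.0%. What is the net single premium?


NSP = benefit * q * v
v = 1/(1+i) = 0.961538
NSP = 41876 * 0.004 * 0.961538
= 161.0615


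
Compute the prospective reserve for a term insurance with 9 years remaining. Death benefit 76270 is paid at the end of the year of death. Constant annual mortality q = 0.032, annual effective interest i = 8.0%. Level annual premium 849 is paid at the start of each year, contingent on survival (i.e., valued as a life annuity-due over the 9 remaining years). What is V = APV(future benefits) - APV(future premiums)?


v = 1/(1+i) = 0.925926
APV(future benefits) per unit = sum_{k=0}^{8} k_p_x * q * v^(k+1) = 0.179056
APV(future benefits) = 76270 * 0.179056 = 13656.5679
Life annuity-due factor ä_{x:9} = sum_{k=0}^{8} k_p_x * v^k = 6.043125
APV(future premiums) = 849 * 6.043125 = 5130.6134
V = 13656.5679 - 5130.6134
= 8525.9545


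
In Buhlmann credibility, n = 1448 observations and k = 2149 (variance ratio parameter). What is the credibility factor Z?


Z = n / (n + k)
= 1448 / (1448 + 2149)
= 1448 / 3597
= 0.4026


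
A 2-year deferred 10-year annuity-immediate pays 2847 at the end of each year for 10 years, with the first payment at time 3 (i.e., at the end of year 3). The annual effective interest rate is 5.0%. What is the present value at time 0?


PV at time 2 of the 10-year annuity-immediate:
a_n = 2847 * (1-(1+0.05)^(-10))/0.05 = 21983.7793
Discount back 2 years to time 0:
PV = 21983.7793 * (1+0.05)^(-2)
= 21983.7793 * 0.907029
= 19939.9359


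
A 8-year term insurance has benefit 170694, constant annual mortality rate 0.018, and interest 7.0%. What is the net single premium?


NSP = benefit * sum_{k=0}^{n-1} k_p_x * q * v^(k+1)
With constant q=0.018, v=0.934579
Sum = 0.101599
NSP = 170694 * 0.101599
= 17342.3349


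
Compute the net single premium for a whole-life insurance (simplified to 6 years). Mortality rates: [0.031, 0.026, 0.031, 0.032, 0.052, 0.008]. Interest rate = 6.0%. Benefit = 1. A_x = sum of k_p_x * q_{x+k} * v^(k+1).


v = 0.943396
Year 0: k_p_x=1.0, q=0.031, term=0.029245
Year 1: k_p_x=0.969, q=0.026, term=0.022423
Year 2: k_p_x=0.943806, q=0.031, term=0.024566
Year 3: k_p_x=0.914548, q=0.032, term=0.023181
Year 4: k_p_x=0.885282, q=0.052, term=0.0344
Year 5: k_p_x=0.839248, q=0.008, term=0.004733
A_x = 0.1385


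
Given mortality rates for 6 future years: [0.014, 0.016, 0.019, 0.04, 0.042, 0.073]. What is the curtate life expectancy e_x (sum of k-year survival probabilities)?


e_x = sum_{k=1}^{n} k_p_x
k_p_x values:
  1_p_x = 0.986
  2_p_x = 0.970224
  3_p_x = 0.95179
  4_p_x = 0.913718
  5_p_x = 0.875342
  6_p_x = 0.811442
e_x = 5.5085


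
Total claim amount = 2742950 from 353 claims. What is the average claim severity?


severity = total / number
= 2742950 / 353
= 7770.3966


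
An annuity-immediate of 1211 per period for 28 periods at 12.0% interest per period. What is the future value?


FV = PMT * ((1+i)^n - 1) / i
= 1211 * ((1.12)^28 - 1) / 0.12
= 1211 * (23.883866 - 1) / 0.12
= 230936.3526


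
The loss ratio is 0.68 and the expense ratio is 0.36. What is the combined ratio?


Combined ratio = loss ratio + expense ratio
= 0.68 + 0.36
= 1.04


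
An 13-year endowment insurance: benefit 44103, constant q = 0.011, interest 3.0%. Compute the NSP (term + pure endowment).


Term component = 4854.2894
Pure endowment = 13_p_x * v^13 * benefit = 0.866068 * 0.680951 * 44103 = 26009.7395
NSP = 30864.0289


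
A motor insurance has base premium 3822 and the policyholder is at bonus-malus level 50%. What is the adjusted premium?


adjusted = base * BM_level / 100
= 3822 * 50 / 100
= 3822 * 0.5
= 1911.0


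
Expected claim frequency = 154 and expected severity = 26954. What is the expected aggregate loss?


E[S] = E[N] * E[X]
= 154 * 26954
= 4.1509e+06


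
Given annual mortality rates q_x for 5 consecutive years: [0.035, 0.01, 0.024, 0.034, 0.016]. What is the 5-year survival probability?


p_k = 1 - q_k for each year
Survival = product of (1 - q_k)
= 0.965 * 0.99 * 0.976 * 0.966 * 0.984
= 0.8863


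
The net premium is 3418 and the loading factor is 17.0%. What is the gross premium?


Gross = net * (1 + loading)
= 3418 * (1 + 0.17)
= 3418 * 1.17
= 3999.06


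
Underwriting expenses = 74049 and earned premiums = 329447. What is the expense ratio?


Expense ratio = expenses / premiums
= 74049 / 329447
= 0.2248


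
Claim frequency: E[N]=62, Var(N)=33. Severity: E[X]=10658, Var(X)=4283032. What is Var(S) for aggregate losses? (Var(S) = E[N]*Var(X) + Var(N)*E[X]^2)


Var(S) = E[N]*Var(X) + Var(N)*E[X]^2
= 62*4283032 + 33*10658^2
= 265547984 + 3748567812
= 4.0141e+09


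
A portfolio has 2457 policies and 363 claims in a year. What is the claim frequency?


frequency = claims / policies
= 363 / 2457
= 0.1477


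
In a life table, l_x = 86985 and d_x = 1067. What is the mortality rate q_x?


q_x = d_x / l_x
= 1067 / 86985
= 0.0123


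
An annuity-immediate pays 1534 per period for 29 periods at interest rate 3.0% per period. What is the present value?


PV = PMT * (1 - (1+i)^(-n)) / i
= 1534 * (1 - (1+0.03)^(-29)) / 0.03
= 1534 * (1 - 0.424346) / 0.03
= 1534 * 19.188455
= 29435.0893


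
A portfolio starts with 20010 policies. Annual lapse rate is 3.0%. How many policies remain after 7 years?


remaining = initial * (1 - lapse)^years
= 20010 * (1 - 0.03)^7
= 20010 * 0.807983
= 16167.7367


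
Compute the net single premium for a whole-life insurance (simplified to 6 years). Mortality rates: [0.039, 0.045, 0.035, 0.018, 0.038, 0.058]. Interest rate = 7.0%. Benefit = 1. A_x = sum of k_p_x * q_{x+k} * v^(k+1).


v = 0.934579
Year 0: k_p_x=1.0, q=0.039, term=0.036449
Year 1: k_p_x=0.961, q=0.045, term=0.037772
Year 2: k_p_x=0.917755, q=0.035, term=0.026221
Year 3: k_p_x=0.885634, q=0.018, term=0.012162
Year 4: k_p_x=0.869692, q=0.038, term=0.023563
Year 5: k_p_x=0.836644, q=0.058, term=0.032334
A_x = 0.1685


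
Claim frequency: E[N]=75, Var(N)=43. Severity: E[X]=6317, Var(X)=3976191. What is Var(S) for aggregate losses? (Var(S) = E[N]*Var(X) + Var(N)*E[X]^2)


Var(S) = E[N]*Var(X) + Var(N)*E[X]^2
= 75*3976191 + 43*6317^2
= 298214325 + 1715893027
= 2.0141e+09


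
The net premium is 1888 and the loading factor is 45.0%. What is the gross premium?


Gross = net * (1 + loading)
= 1888 * (1 + 0.45)
= 1888 * 1.45
= 2737.6


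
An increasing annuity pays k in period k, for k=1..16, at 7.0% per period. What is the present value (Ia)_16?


(Ia)_n = sum_{k=1}^{n} k * v^k, v = 1/(1+i)
v = 0.934579
Sum computed term by term:
(Ia)_16 = 66.9737


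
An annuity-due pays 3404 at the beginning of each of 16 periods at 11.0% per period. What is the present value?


PV_due = PMT * (1-(1+i)^(-n))/i * (1+i)
PV_immediate = 25118.6667
PV_due = 25118.6667 * 1.11
= 27881.72


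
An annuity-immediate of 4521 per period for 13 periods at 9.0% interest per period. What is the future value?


FV = PMT * ((1+i)^n - 1) / i
= 4521 * ((1.09)^13 - 1) / 0.09
= 4521 * (3.065805 - 1) / 0.09
= 103772.2517


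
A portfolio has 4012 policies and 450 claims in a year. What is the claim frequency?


frequency = claims / policies
= 450 / 4012
= 0.1122


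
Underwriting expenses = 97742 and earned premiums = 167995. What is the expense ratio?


Expense ratio = expenses / premiums
= 97742 / 167995
= 0.5818


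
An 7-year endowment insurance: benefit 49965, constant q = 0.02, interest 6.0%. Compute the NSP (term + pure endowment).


Term component = 5279.3886
Pure endowment = 7_p_x * v^7 * benefit = 0.868126 * 0.665057 * 49965 = 28847.4457
NSP = 34126.8343


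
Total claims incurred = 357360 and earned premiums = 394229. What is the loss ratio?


Loss ratio = claims / premiums
= 357360 / 394229
= 0.9065


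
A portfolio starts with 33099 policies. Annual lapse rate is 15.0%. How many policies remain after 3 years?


remaining = initial * (1 - lapse)^years
= 33099 * (1 - 0.15)^3
= 33099 * 0.614125
= 20326.9234


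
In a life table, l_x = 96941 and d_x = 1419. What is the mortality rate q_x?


q_x = d_x / l_x
= 1419 / 96941
= 0.0146


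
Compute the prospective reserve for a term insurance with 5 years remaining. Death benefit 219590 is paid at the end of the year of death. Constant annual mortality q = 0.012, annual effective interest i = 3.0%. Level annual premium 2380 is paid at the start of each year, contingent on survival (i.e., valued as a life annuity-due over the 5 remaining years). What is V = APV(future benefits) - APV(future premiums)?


v = 1/(1+i) = 0.970874
APV(future benefits) per unit = sum_{k=0}^{4} k_p_x * q * v^(k+1) = 0.053692
APV(future benefits) = 219590 * 0.053692 = 11790.1261
Life annuity-due factor ä_{x:5} = sum_{k=0}^{4} k_p_x * v^k = 4.608524
APV(future premiums) = 2380 * 4.608524 = 10968.2875
V = 11790.1261 - 10968.2875
= 821.8386


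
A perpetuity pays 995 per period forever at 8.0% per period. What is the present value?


PV = PMT / i
= 995 / 0.08
= 12437.5


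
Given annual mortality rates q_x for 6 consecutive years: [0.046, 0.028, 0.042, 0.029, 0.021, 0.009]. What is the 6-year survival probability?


p_k = 1 - q_k for each year
Survival = product of (1 - q_k)
= 0.954 * 0.972 * 0.958 * 0.971 * 0.979 * 0.991
= 0.8369


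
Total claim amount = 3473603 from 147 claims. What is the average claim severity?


severity = total / number
= 3473603 / 147
= 23629.9524


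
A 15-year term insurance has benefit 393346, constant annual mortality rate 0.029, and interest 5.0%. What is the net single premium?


NSP = benefit * sum_{k=0}^{n-1} k_p_x * q * v^(k+1)
With constant q=0.029, v=0.952381
Sum = 0.25353
NSP = 393346 * 0.25353
= 99725.0309


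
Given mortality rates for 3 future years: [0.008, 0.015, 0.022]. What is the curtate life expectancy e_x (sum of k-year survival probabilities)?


e_x = sum_{k=1}^{n} k_p_x
k_p_x values:
  1_p_x = 0.992
  2_p_x = 0.97712
  3_p_x = 0.955623
e_x = 2.9247


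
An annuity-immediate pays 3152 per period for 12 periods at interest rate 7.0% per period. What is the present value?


PV = PMT * (1 - (1+i)^(-n)) / i
= 3152 * (1 - (1+0.07)^(-12)) / 0.07
= 3152 * (1 - 0.444012) / 0.07
= 3152 * 7.942686
= 25035.3472


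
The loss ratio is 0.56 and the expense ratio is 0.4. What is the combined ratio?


Combined ratio = loss ratio + expense ratio
= 0.56 + 0.4
= 0.96


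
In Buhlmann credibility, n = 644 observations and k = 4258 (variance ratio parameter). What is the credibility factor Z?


Z = n / (n + k)
= 644 / (644 + 4258)
= 644 / 4902
= 0.1314


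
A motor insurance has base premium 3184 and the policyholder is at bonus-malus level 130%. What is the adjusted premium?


adjusted = base * BM_level / 100
= 3184 * 130 / 100
= 3184 * 1.3
= 4139.2


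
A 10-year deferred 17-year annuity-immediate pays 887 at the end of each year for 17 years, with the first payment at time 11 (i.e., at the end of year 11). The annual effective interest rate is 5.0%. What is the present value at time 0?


PV at time 10 of the 17-year annuity-immediate:
a_n = 887 * (1-(1+0.05)^(-17))/0.05 = 10000.0968
Discount back 10 years to time 0:
PV = 10000.0968 * (1+0.05)^(-10)
= 10000.0968 * 0.613913
= 6139.1919


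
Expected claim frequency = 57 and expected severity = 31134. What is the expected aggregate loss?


E[S] = E[N] * E[X]
= 57 * 31134
= 1.7746e+06


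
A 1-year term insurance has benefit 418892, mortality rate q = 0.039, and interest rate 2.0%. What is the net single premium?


NSP = benefit * q * v
v = 1/(1+i) = 0.980392
NSP = 418892 * 0.039 * 0.980392
= 16016.4588


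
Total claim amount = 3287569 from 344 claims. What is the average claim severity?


severity = total / number
= 3287569 / 344
= 9556.8866


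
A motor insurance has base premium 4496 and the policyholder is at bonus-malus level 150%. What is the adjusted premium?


adjusted = base * BM_level / 100
= 4496 * 150 / 100
= 4496 * 1.5
= 6744.0


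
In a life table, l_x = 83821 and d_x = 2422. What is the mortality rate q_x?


q_x = d_x / l_x
= 2422 / 83821
= 0.0289


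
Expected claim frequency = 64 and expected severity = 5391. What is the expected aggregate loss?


E[S] = E[N] * E[X]
= 64 * 5391
= 345024


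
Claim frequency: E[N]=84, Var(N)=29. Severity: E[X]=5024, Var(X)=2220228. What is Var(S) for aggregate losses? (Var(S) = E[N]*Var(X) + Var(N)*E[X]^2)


Var(S) = E[N]*Var(X) + Var(N)*E[X]^2
= 84*2220228 + 29*5024^2
= 186499152 + 731976704
= 9.1848e+08


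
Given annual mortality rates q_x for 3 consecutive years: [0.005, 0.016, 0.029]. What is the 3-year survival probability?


p_k = 1 - q_k for each year
Survival = product of (1 - q_k)
= 0.995 * 0.984 * 0.971
= 0.9507


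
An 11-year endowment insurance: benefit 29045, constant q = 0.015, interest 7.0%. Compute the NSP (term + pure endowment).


Term component = 3063.4361
Pure endowment = 11_p_x * v^11 * benefit = 0.846834 * 0.475093 * 29045 = 11685.5286
NSP = 14748.9647


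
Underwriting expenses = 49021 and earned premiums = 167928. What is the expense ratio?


Expense ratio = expenses / premiums
= 49021 / 167928
= 0.2919


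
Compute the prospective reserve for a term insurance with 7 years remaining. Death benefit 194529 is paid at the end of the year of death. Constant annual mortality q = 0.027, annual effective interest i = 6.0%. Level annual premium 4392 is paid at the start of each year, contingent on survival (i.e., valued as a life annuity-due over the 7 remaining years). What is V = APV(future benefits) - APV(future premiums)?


v = 1/(1+i) = 0.943396
APV(future benefits) per unit = sum_{k=0}^{6} k_p_x * q * v^(k+1) = 0.139936
APV(future benefits) = 194529 * 0.139936 = 27221.5149
Life annuity-due factor ä_{x:7} = sum_{k=0}^{6} k_p_x * v^k = 5.493764
APV(future premiums) = 4392 * 5.493764 = 24128.6136
V = 27221.5149 - 24128.6136
= 3092.9013


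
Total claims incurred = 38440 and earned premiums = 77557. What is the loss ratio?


Loss ratio = claims / premiums
= 38440 / 77557
= 0.4956


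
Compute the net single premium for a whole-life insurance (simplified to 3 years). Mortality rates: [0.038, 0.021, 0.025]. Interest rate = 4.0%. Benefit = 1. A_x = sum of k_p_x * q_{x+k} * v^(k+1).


v = 0.961538
Year 0: k_p_x=1.0, q=0.038, term=0.036538
Year 1: k_p_x=0.962, q=0.021, term=0.018678
Year 2: k_p_x=0.941798, q=0.025, term=0.020931
A_x = 0.0761


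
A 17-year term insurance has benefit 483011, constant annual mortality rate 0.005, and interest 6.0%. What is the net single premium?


NSP = benefit * sum_{k=0}^{n-1} k_p_x * q * v^(k+1)
With constant q=0.005, v=0.943396
Sum = 0.05069
NSP = 483011 * 0.05069
= 24483.8253


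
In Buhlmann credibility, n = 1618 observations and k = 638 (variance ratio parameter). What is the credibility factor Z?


Z = n / (n + k)
= 1618 / (1618 + 638)
= 1618 / 2256
= 0.7172


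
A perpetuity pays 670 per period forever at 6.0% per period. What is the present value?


PV = PMT / i
= 670 / 0.06
= 11166.6667


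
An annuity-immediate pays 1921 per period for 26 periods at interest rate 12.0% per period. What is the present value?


PV = PMT * (1 - (1+i)^(-n)) / i
= 1921 * (1 - (1+0.12)^(-26)) / 0.12
= 1921 * (1 - 0.052521) / 0.12
= 1921 * 7.89566
= 15167.5627


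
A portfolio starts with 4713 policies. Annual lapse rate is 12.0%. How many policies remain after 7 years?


remaining = initial * (1 - lapse)^years
= 4713 * (1 - 0.12)^7
= 4713 * 0.408676
= 1926.0881


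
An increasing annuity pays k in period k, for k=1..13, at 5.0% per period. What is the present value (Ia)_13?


(Ia)_n = sum_{k=1}^{n} k * v^k, v = 1/(1+i)
v = 0.952381
Sum computed term by term:
(Ia)_13 = 59.3815


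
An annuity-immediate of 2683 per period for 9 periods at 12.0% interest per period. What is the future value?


FV = PMT * ((1+i)^n - 1) / i
= 2683 * ((1.12)^9 - 1) / 0.12
= 2683 * (2.773079 - 1) / 0.12
= 39643.0859


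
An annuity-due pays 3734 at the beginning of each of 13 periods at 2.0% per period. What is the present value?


PV_due = PMT * (1-(1+i)^(-n))/i * (1+i)
PV_immediate = 42374.8276
PV_due = 42374.8276 * 1.02
= 43222.3241


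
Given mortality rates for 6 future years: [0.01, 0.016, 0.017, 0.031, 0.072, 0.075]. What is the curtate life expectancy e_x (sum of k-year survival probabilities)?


e_x = sum_{k=1}^{n} k_p_x
k_p_x values:
  1_p_x = 0.99
  2_p_x = 0.97416
  3_p_x = 0.957599
  4_p_x = 0.927914
  5_p_x = 0.861104
  6_p_x = 0.796521
e_x = 5.5073


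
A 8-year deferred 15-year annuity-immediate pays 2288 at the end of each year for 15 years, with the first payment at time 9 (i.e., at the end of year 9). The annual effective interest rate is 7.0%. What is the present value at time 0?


PV at time 8 of the 15-year annuity-immediate:
a_n = 2288 * (1-(1+0.07)^(-15))/0.07 = 20838.9072
Discount back 8 years to time 0:
PV = 20838.9072 * (1+0.07)^(-8)
= 20838.9072 * 0.582009
= 12128.4337


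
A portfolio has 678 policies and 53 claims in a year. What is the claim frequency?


frequency = claims / policies
= 53 / 678
= 0.0782


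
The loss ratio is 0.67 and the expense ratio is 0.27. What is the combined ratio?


Combined ratio = loss ratio + expense ratio
= 0.67 + 0.27
= 0.94


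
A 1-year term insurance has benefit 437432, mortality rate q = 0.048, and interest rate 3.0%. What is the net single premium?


NSP = benefit * q * v
v = 1/(1+i) = 0.970874
NSP = 437432 * 0.048 * 0.970874
= 20385.1806


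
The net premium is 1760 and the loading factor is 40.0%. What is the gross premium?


Gross = net * (1 + loading)
= 1760 * (1 + 0.4)
= 1760 * 1.4
= 2464.0


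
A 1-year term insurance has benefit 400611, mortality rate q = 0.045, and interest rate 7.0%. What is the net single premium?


NSP = benefit * q * v
v = 1/(1+i) = 0.934579
NSP = 400611 * 0.045 * 0.934579
= 16848.1262


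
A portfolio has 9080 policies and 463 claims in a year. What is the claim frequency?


frequency = claims / policies
= 463 / 9080
= 0.051


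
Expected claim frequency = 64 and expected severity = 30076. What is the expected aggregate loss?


E[S] = E[N] * E[X]
= 64 * 30076
= 1.9249e+06


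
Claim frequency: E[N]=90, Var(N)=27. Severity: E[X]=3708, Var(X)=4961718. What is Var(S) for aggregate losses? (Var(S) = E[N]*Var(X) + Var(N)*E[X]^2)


Var(S) = E[N]*Var(X) + Var(N)*E[X]^2
= 90*4961718 + 27*3708^2
= 446554620 + 371230128
= 8.1778e+08


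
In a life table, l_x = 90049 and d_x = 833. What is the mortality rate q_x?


q_x = d_x / l_x
= 833 / 90049
= 0.0093


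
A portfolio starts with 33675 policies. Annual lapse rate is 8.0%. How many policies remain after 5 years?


remaining = initial * (1 - lapse)^years
= 33675 * (1 - 0.08)^5
= 33675 * 0.659082
= 22194.5703


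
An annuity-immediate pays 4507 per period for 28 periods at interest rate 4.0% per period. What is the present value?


PV = PMT * (1 - (1+i)^(-n)) / i
= 4507 * (1 - (1+0.04)^(-28)) / 0.04
= 4507 * (1 - 0.333477) / 0.04
= 4507 * 16.663063
= 75100.4259


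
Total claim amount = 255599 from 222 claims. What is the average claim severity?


severity = total / number
= 255599 / 222
= 1151.3468


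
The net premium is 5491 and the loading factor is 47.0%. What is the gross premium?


Gross = net * (1 + loading)
= 5491 * (1 + 0.47)
= 5491 * 1.47
= 8071.77


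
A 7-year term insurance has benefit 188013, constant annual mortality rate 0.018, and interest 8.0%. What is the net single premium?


NSP = benefit * sum_{k=0}^{n-1} k_p_x * q * v^(k+1)
With constant q=0.018, v=0.925926
Sum = 0.089298
NSP = 188013 * 0.089298
= 16789.1264


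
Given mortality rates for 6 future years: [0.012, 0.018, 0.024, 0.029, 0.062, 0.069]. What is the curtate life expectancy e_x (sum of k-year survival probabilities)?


e_x = sum_{k=1}^{n} k_p_x
k_p_x values:
  1_p_x = 0.988
  2_p_x = 0.970216
  3_p_x = 0.946931
  4_p_x = 0.91947
  5_p_x = 0.862463
  6_p_x = 0.802953
e_x = 5.49


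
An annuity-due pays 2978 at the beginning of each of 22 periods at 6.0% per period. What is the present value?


PV_due = PMT * (1-(1+i)^(-n))/i * (1+i)
PV_immediate = 35859.8304
PV_due = 35859.8304 * 1.06
= 38011.4202


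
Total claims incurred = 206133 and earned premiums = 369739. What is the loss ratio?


Loss ratio = claims / premiums
= 206133 / 369739
= 0.5575


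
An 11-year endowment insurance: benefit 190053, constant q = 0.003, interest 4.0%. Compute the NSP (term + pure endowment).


Term component = 4926.3935
Pure endowment = 11_p_x * v^11 * benefit = 0.967491 * 0.649581 * 190053 = 119441.3597
NSP = 124367.7532


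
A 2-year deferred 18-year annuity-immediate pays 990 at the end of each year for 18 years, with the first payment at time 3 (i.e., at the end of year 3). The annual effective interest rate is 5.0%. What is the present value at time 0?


PV at time 2 of the 18-year annuity-immediate:
a_n = 990 * (1-(1+0.05)^(-18))/0.05 = 11572.691
Discount back 2 years to time 0:
PV = 11572.691 * (1+0.05)^(-2)
= 11572.691 * 0.907029
= 10496.7719


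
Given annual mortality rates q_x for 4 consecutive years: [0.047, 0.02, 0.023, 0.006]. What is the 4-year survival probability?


p_k = 1 - q_k for each year
Survival = product of (1 - q_k)
= 0.953 * 0.98 * 0.977 * 0.994
= 0.907


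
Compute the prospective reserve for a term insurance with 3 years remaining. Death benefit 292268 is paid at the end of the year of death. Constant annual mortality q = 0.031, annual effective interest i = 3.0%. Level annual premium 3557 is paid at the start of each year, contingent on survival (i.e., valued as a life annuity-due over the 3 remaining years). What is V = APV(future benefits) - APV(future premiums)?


v = 1/(1+i) = 0.970874
APV(future benefits) per unit = sum_{k=0}^{2} k_p_x * q * v^(k+1) = 0.085049
APV(future benefits) = 292268 * 0.085049 = 24857.2409
Life annuity-due factor ä_{x:3} = sum_{k=0}^{2} k_p_x * v^k = 2.825837
APV(future premiums) = 3557 * 2.825837 = 10051.504
V = 24857.2409 - 10051.504
= 14805.7369


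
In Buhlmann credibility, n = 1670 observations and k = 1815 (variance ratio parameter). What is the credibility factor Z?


Z = n / (n + k)
= 1670 / (1670 + 1815)
= 1670 / 3485
= 0.4792


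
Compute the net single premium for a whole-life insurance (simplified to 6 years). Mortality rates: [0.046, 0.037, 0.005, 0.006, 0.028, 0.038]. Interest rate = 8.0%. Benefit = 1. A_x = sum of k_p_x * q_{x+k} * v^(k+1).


v = 0.925926
Year 0: k_p_x=1.0, q=0.046, term=0.042593
Year 1: k_p_x=0.954, q=0.037, term=0.030262
Year 2: k_p_x=0.918702, q=0.005, term=0.003646
Year 3: k_p_x=0.914108, q=0.006, term=0.004031
Year 4: k_p_x=0.908624, q=0.028, term=0.017315
Year 5: k_p_x=0.883182, q=0.038, term=0.021149
A_x = 0.119


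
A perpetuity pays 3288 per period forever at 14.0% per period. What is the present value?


PV = PMT / i
= 3288 / 0.14
= 23485.7143


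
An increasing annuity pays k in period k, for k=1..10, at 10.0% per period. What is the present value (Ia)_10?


(Ia)_n = sum_{k=1}^{n} k * v^k, v = 1/(1+i)
v = 0.909091
Sum computed term by term:
(Ia)_10 = 29.0359


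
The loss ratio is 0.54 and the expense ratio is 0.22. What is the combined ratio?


Combined ratio = loss ratio + expense ratio
= 0.54 + 0.22
= 0.76


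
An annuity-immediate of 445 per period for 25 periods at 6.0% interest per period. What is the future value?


FV = PMT * ((1+i)^n - 1) / i
= 445 * ((1.06)^25 - 1) / 0.06
= 445 * (4.291871 - 1) / 0.06
= 24414.7078


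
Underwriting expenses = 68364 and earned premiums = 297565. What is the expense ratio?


Expense ratio = expenses / premiums
= 68364 / 297565
= 0.2297


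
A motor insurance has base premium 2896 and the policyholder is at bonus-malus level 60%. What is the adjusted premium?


adjusted = base * BM_level / 100
= 2896 * 60 / 100
= 2896 * 0.6
= 1737.6


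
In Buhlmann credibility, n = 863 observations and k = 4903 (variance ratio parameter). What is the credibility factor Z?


Z = n / (n + k)
= 863 / (863 + 4903)
= 863 / 5766
= 0.1497


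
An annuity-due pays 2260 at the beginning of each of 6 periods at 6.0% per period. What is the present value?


PV_due = PMT * (1-(1+i)^(-n))/i * (1+i)
PV_immediate = 11113.153
PV_due = 11113.153 * 1.06
= 11779.9422


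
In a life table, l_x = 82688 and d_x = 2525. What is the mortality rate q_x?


q_x = d_x / l_x
= 2525 / 82688
= 0.0305


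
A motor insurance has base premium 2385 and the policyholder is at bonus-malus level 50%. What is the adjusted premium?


adjusted = base * BM_level / 100
= 2385 * 50 / 100
= 2385 * 0.5
= 1192.5


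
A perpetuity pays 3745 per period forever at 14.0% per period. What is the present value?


PV = PMT / i
= 3745 / 0.14
= 26750.0


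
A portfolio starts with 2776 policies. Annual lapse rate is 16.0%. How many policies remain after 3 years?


remaining = initial * (1 - lapse)^years
= 2776 * (1 - 0.16)^3
= 2776 * 0.592704
= 1645.3463


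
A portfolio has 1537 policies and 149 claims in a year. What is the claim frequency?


frequency = claims / policies
= 149 / 1537
= 0.0969


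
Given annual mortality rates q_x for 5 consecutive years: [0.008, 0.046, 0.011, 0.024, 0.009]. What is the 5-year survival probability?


p_k = 1 - q_k for each year
Survival = product of (1 - q_k)
= 0.992 * 0.954 * 0.989 * 0.976 * 0.991
= 0.9053


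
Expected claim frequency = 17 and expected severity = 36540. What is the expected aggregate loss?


E[S] = E[N] * E[X]
= 17 * 36540
= 621180


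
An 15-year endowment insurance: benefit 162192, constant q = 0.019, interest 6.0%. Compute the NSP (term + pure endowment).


Term component = 26801.3676
Pure endowment = 15_p_x * v^15 * benefit = 0.749955 * 0.417265 * 162192 = 50754.7346
NSP = 77556.1022


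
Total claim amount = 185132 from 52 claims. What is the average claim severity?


severity = total / number
= 185132 / 52
= 3560.2308


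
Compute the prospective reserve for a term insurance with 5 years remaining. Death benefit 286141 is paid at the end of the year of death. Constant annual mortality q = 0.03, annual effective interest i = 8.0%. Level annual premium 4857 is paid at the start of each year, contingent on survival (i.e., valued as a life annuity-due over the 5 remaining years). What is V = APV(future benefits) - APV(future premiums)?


v = 1/(1+i) = 0.925926
APV(future benefits) per unit = sum_{k=0}^{4} k_p_x * q * v^(k+1) = 0.113335
APV(future benefits) = 286141 * 0.113335 = 32429.6642
Life annuity-due factor ä_{x:5} = sum_{k=0}^{4} k_p_x * v^k = 4.080044
APV(future premiums) = 4857 * 4.080044 = 19816.7744
V = 32429.6642 - 19816.7744
= 12612.8898


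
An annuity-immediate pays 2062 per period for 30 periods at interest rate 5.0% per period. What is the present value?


PV = PMT * (1 - (1+i)^(-n)) / i
= 2062 * (1 - (1+0.05)^(-30)) / 0.05
= 2062 * (1 - 0.231377) / 0.05
= 2062 * 15.372451
= 31697.994


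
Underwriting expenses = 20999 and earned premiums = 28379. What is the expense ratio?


Expense ratio = expenses / premiums
= 20999 / 28379
= 0.7399


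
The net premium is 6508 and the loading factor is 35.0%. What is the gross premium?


Gross = net * (1 + loading)
= 6508 * (1 + 0.35)
= 6508 * 1.35
= 8785.8


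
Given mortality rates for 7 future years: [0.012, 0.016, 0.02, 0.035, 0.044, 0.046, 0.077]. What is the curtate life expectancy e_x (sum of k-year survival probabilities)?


e_x = sum_{k=1}^{n} k_p_x
k_p_x values:
  1_p_x = 0.988
  2_p_x = 0.972192
  3_p_x = 0.952748
  4_p_x = 0.919402
  5_p_x = 0.878948
  6_p_x = 0.838517
  7_p_x = 0.773951
e_x = 6.3238


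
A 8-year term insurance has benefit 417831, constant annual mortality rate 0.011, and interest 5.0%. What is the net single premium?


NSP = benefit * sum_{k=0}^{n-1} k_p_x * q * v^(k+1)
With constant q=0.011, v=0.952381
Sum = 0.068611
NSP = 417831 * 0.068611
= 28667.7989


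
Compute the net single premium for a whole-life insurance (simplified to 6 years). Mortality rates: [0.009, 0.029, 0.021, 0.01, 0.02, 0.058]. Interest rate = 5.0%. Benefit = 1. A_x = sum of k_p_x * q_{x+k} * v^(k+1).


v = 0.952381
Year 0: k_p_x=1.0, q=0.009, term=0.008571
Year 1: k_p_x=0.991, q=0.029, term=0.026067
Year 2: k_p_x=0.962261, q=0.021, term=0.017456
Year 3: k_p_x=0.942054, q=0.01, term=0.00775
Year 4: k_p_x=0.932633, q=0.02, term=0.014615
Year 5: k_p_x=0.91398, q=0.058, term=0.039558
A_x = 0.114


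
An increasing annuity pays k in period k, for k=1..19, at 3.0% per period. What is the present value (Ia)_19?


(Ia)_n = sum_{k=1}^{n} k * v^k, v = 1/(1+i)
v = 0.970874
Sum computed term by term:
(Ia)_19 = 130.6026


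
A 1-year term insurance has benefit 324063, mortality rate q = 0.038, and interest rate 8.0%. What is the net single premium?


NSP = benefit * q * v
v = 1/(1+i) = 0.925926
NSP = 324063 * 0.038 * 0.925926
= 11402.2167


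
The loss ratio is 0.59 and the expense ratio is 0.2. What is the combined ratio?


Combined ratio = loss ratio + expense ratio
= 0.59 + 0.2
= 0.79


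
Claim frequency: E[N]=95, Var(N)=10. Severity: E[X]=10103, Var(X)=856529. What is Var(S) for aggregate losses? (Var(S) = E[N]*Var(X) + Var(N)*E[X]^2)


Var(S) = E[N]*Var(X) + Var(N)*E[X]^2
= 95*856529 + 10*10103^2
= 81370255 + 1020706090
= 1.1021e+09


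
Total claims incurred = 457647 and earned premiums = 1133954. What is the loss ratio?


Loss ratio = claims / premiums
= 457647 / 1133954
= 0.4036


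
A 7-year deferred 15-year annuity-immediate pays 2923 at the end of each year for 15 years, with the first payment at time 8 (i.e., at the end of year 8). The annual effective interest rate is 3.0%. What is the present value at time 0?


PV at time 7 of the 15-year annuity-immediate:
a_n = 2923 * (1-(1+0.03)^(-15))/0.03 = 34894.5843
Discount back 7 years to time 0:
PV = 34894.5843 * (1+0.03)^(-7)
= 34894.5843 * 0.813092
= 28372.4903


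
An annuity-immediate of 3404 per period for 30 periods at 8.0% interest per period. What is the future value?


FV = PMT * ((1+i)^n - 1) / i
= 3404 * ((1.08)^30 - 1) / 0.08
= 3404 * (10.062657 - 1) / 0.08
= 385616.0506


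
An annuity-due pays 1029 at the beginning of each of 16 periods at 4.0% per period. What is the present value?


PV_due = PMT * (1-(1+i)^(-n))/i * (1+i)
PV_immediate = 11990.2122
PV_due = 11990.2122 * 1.04
= 12469.8207
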